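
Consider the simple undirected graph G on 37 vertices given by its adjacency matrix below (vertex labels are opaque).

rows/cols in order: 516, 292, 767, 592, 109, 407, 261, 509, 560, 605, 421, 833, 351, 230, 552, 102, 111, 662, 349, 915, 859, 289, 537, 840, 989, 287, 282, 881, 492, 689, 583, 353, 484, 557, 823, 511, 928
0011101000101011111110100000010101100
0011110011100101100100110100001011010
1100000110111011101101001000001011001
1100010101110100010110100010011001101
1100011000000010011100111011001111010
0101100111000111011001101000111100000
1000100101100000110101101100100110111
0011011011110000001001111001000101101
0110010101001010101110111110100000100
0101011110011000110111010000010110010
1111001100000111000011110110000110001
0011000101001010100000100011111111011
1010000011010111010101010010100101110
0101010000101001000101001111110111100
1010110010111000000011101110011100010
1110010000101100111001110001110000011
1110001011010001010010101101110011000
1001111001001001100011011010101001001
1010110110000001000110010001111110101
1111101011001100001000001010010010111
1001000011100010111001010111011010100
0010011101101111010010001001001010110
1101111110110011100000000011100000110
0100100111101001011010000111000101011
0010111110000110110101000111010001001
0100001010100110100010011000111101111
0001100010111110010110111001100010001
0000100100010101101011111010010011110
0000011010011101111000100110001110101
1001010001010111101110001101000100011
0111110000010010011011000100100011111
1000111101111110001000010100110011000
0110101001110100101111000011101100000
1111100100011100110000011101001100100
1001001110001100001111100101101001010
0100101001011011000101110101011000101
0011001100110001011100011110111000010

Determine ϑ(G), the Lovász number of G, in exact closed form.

sqrt(37)

N(421) = {516, 292, 767, 592, 261, 509, 230, 552, 102, 859, 289, 537, 840, 287, 282, 353, 484, 928}, |N(421)| = 18.
deg(230) = 18; N(230) = {292, 592, 407, 421, 351, 102, 915, 289, 989, 287, 282, 881, 492, 689, 353, 484, 557, 823}.
N(484) = {292, 767, 109, 261, 605, 421, 833, 230, 111, 349, 915, 859, 289, 282, 881, 492, 583, 353}, |N(484)| = 18.
Vertex 915 has 18 neighbors: 516, 292, 767, 592, 109, 261, 560, 605, 351, 230, 349, 989, 282, 689, 484, 823, 511, 928.
37-vertex 18-regular graph: SR(37,18,8,9) — a Paley graph.
The 3 distinct eigenvalues: [18.0, 2.541381, -3.541381].
Lovász (edge-transitive): ϑ = −37·(-sqrt(37)/2 - 1/2)/((18)−(-sqrt(37)/2 - 1/2)) = sqrt(37).
= 6.082762530… (decimal).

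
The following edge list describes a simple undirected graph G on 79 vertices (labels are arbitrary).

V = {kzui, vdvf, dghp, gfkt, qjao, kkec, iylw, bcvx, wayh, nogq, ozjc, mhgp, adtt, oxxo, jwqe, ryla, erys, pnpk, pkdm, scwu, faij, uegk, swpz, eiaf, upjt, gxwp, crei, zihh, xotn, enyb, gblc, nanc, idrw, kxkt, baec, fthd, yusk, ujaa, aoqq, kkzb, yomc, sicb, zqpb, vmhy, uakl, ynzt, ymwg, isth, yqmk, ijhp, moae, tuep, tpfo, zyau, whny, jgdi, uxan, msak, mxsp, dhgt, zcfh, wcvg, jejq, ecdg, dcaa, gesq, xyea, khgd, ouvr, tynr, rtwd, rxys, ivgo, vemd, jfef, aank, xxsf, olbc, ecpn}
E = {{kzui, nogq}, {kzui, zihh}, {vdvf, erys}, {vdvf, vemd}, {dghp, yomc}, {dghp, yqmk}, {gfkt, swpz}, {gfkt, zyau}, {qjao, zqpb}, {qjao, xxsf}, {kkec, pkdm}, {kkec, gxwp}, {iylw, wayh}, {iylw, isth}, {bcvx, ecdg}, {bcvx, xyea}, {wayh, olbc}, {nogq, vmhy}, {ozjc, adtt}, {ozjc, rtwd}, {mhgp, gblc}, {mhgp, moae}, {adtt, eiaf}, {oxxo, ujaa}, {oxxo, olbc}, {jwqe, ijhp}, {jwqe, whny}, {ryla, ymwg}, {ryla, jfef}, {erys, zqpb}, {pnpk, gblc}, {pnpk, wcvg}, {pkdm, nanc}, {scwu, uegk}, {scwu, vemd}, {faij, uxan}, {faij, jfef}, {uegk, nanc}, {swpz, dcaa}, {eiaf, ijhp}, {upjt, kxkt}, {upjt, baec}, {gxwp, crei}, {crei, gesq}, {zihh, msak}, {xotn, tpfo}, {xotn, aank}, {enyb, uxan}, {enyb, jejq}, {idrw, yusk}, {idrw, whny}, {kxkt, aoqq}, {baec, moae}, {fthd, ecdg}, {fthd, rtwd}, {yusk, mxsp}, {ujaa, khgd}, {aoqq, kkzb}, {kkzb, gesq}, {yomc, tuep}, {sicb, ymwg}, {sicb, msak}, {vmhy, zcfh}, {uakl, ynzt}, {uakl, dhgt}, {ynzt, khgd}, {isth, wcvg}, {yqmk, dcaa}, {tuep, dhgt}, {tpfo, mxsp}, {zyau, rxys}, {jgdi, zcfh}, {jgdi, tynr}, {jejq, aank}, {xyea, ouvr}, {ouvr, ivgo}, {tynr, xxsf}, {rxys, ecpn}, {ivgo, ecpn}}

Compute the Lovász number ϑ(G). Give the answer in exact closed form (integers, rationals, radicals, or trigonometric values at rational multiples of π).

deg(gfkt) = 2; N(gfkt) = {swpz, zyau}.
deg(tpfo) = 2; N(tpfo) = {xotn, mxsp}.
Vertex qjao has 2 neighbors: zqpb, xxsf.
deg(wayh) = 2; N(wayh) = {iylw, olbc}.
G on 79 vertices is 2-regular; this is C_{79}, the 79-cycle.
spec(A) ≈ [2.0, 1.994, 1.975, 1.943, 1.9, 1.844, 1.777, 1.698, 1.609, 1.509, 1.4, 1.282, 1.156, 1.023, 0.883, 0.738, 0.588, 0.434, 0.277, 0.119, -0.04, -0.199, -0.356, -0.511, -0.663, -0.811, -0.954, -1.09, -1.22, -1.342, -1.456, -1.56, -1.655, -1.739, -1.812, -1.873, -1.923, -1.961, -1.986, -1.998] (distinct, 3 d.p.).
Lovász (edge-transitive): ϑ = −79·(-2*cos(pi/79))/((2)−(-2*cos(pi/79))) = 79*cos(pi/79)/(cos(pi/79) + 1).
ϑ(G) ≈ 39.4843794.
39 ≤ 79*cos(pi/79)/(cos(pi/79) + 1) ≤ 40: both strict.

79*cos(pi/79)/(cos(pi/79) + 1)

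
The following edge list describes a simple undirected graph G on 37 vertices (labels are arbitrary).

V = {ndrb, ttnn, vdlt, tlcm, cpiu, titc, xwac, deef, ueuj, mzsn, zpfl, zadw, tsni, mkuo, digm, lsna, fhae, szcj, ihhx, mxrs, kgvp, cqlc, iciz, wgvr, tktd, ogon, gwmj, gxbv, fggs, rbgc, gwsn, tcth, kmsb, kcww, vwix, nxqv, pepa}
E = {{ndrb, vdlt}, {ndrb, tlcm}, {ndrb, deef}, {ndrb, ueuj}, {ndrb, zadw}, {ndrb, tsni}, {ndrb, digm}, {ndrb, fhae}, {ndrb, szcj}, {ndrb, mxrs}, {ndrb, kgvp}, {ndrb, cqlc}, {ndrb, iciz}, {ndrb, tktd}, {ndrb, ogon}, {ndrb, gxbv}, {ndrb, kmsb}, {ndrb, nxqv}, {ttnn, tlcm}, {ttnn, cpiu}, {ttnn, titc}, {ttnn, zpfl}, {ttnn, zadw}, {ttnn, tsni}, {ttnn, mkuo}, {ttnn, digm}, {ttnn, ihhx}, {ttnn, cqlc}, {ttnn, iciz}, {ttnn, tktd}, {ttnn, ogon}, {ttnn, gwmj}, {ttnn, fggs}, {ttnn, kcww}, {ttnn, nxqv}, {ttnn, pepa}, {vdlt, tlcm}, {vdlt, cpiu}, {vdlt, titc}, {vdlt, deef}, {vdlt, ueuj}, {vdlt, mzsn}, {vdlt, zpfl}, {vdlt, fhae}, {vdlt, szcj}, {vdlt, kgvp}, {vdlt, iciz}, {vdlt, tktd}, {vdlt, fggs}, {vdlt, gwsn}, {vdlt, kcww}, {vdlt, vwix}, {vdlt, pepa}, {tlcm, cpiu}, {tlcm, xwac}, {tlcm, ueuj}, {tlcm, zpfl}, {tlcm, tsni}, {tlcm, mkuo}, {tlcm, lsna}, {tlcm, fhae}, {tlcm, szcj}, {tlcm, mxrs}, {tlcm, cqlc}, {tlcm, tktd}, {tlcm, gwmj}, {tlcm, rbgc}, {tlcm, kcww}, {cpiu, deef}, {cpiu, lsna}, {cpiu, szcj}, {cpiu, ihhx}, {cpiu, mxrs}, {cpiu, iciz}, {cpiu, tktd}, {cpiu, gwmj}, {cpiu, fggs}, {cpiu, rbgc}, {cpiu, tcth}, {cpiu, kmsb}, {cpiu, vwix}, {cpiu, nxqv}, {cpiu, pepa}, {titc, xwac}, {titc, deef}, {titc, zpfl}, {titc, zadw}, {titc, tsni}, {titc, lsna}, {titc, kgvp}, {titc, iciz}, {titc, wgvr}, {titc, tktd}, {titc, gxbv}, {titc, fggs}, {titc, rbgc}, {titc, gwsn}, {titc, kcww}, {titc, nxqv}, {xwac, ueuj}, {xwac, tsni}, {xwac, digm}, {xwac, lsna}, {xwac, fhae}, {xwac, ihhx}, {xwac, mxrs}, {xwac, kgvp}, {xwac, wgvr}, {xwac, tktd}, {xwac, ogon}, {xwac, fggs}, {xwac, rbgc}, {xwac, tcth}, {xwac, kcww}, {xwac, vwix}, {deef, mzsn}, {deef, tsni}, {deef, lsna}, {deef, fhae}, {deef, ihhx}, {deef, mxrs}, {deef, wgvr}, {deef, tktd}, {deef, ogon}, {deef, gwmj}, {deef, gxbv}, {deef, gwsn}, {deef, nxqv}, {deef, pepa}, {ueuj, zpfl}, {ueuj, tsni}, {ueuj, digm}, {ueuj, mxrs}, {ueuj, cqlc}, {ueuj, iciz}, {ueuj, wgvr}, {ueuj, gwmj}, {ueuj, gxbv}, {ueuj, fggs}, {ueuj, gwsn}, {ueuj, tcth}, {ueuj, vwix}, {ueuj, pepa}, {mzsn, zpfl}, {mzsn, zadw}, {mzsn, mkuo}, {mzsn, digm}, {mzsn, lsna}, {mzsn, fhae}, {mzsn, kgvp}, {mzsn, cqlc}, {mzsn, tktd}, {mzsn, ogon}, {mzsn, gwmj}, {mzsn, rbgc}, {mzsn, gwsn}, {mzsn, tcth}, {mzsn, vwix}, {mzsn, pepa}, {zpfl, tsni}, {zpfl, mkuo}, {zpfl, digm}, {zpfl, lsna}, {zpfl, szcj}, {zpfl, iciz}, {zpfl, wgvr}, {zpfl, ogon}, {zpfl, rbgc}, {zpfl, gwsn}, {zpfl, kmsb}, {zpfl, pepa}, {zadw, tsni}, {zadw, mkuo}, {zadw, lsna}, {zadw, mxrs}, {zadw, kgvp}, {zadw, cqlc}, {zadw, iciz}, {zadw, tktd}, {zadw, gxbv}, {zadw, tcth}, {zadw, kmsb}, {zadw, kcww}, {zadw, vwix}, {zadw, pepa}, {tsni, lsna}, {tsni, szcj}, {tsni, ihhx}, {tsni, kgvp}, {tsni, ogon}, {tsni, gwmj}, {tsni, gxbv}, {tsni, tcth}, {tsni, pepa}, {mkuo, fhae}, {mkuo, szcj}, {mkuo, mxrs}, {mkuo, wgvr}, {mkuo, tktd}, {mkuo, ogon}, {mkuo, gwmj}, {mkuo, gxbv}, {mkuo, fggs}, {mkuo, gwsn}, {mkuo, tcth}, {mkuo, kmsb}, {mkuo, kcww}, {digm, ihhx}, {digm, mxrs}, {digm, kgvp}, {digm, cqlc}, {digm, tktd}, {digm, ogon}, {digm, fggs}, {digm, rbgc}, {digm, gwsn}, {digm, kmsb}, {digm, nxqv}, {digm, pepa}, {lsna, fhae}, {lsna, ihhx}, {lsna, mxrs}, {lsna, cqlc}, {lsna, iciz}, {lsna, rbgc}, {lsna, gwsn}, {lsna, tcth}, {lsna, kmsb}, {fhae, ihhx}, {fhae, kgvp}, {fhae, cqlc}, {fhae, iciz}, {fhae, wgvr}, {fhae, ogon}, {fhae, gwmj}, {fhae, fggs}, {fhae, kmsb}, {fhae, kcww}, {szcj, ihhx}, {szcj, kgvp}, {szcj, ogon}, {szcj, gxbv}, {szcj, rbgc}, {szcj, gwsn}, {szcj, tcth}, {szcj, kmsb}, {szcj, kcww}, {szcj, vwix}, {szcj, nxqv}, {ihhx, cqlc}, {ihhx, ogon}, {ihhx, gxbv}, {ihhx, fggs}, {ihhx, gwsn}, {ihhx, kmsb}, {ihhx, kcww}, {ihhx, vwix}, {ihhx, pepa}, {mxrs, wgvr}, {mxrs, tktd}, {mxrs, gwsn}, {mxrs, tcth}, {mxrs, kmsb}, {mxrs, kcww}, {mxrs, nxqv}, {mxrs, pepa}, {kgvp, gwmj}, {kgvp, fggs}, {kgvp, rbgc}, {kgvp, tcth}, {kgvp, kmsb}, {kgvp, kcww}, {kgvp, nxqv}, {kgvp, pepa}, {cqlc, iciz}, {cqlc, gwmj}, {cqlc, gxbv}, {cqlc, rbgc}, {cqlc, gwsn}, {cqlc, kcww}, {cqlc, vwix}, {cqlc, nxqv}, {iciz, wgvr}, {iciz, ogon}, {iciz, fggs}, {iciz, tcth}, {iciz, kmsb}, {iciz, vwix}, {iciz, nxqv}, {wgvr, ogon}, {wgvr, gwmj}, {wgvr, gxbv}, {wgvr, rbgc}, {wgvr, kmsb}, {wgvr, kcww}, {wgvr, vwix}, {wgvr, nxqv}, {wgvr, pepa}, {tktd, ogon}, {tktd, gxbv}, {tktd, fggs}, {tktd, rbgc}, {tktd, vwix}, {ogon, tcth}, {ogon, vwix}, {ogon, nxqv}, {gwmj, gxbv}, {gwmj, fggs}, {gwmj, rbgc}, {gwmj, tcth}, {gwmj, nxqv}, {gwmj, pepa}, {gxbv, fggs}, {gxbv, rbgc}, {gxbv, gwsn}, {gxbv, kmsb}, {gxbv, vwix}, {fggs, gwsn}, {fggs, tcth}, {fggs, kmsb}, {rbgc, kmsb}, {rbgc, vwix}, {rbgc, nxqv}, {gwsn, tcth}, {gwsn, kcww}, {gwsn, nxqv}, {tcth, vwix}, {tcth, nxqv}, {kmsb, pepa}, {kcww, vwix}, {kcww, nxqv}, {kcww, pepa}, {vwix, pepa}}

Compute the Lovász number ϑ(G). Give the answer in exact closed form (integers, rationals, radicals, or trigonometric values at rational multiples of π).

sqrt(37)

N(cqlc) = {ndrb, ttnn, tlcm, ueuj, mzsn, zadw, digm, lsna, fhae, ihhx, iciz, gwmj, gxbv, rbgc, gwsn, kcww, vwix, nxqv}, |N(cqlc)| = 18.
N(mkuo) = {ttnn, tlcm, mzsn, zpfl, zadw, fhae, szcj, mxrs, wgvr, tktd, ogon, gwmj, gxbv, fggs, gwsn, tcth, kmsb, kcww}, |N(mkuo)| = 18.
N(ueuj) = {ndrb, vdlt, tlcm, xwac, zpfl, tsni, digm, mxrs, cqlc, iciz, wgvr, gwmj, gxbv, fggs, gwsn, tcth, vwix, pepa}, |N(ueuj)| = 18.
Vertex deef has 18 neighbors: ndrb, vdlt, cpiu, titc, mzsn, tsni, lsna, fhae, ihhx, mxrs, wgvr, tktd, ogon, gwmj, gxbv, gwsn, nxqv, pepa.
Regular of degree 18 on 37 vertices: SR(37,18,8,9) — a Paley graph.
The 3 distinct eigenvalues: [18.0, 2.541, -3.541].
With N=37: ϑ(G) = 37·(-(-sqrt(37)/2 - 1/2))/(18−(-sqrt(37)/2 - 1/2)) = sqrt(37).
ϑ(G) ≈ 6.0827625.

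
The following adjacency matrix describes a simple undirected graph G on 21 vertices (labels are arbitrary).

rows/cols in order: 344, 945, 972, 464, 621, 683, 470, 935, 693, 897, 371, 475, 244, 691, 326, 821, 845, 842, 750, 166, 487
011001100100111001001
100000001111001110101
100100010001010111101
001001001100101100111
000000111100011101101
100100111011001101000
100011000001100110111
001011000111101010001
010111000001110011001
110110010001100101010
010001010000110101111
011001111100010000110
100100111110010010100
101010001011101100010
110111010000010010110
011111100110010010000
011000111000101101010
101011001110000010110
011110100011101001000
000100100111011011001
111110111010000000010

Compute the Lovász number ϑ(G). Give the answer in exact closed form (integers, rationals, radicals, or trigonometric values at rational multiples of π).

6

Vertex 470 has 10 neighbors: 344, 621, 683, 475, 244, 821, 845, 750, 166, 487.
deg(464) = 10; N(464) = {972, 683, 693, 897, 244, 326, 821, 750, 166, 487}.
N(487) = {344, 945, 972, 464, 621, 470, 935, 693, 371, 166}, |N(487)| = 10.
deg(691) = 10; N(691) = {344, 972, 621, 693, 371, 475, 244, 326, 821, 166}.
Every vertex has degree 10 (N=21); Kneser K(7,2) on C(7,2)=21 vertices.
Distinct eigenvalues (to 5 d.p.): [10.0, 1.0, -4.0].
λ_max=10, λ_min=-4; ϑ = −21·λ_min/(λ_max−λ_min) = 6.
≈ 6.0000 (to 4 d.p.).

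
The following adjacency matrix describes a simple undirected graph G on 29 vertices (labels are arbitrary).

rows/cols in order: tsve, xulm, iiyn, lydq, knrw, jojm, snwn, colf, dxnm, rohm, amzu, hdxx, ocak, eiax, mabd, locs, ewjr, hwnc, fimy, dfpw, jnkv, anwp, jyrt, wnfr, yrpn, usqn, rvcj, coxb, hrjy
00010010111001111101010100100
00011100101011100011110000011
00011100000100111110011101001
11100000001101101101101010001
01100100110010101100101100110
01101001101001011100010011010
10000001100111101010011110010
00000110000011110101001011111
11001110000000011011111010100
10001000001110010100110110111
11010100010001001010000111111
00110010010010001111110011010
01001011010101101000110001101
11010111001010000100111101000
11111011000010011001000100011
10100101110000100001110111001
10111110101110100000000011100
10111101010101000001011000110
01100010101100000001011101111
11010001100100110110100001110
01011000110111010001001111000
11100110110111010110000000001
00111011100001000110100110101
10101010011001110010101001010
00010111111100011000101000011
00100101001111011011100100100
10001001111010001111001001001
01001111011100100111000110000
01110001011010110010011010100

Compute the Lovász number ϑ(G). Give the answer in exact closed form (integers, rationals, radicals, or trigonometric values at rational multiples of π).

deg(jyrt) = 14; N(jyrt) = {iiyn, lydq, knrw, snwn, colf, dxnm, eiax, hwnc, fimy, jnkv, wnfr, yrpn, rvcj, hrjy}.
deg(colf) = 14; N(colf) = {jojm, snwn, ocak, eiax, mabd, locs, hwnc, dfpw, jyrt, yrpn, usqn, rvcj, coxb, hrjy}.
deg(amzu) = 14; N(amzu) = {tsve, xulm, lydq, jojm, rohm, eiax, ewjr, fimy, wnfr, yrpn, usqn, rvcj, coxb, hrjy}.
N(dfpw) = {tsve, xulm, lydq, colf, dxnm, hdxx, mabd, locs, hwnc, fimy, jnkv, usqn, rvcj, coxb}, |N(dfpw)| = 14.
29-vertex 14-regular graph: SR(29,14,6,7) — a Paley graph.
Distinct eigenvalues (to 5 d.p.): [14.0, 2.19258, -3.19258].
ϑ = −N·λ_min/(λ_max−λ_min) = −29·(-sqrt(29)/2 - 1/2)/(14−(-sqrt(29)/2 - 1/2)) = sqrt(29).
ϑ(G) ≈ 5.38516481.

sqrt(29)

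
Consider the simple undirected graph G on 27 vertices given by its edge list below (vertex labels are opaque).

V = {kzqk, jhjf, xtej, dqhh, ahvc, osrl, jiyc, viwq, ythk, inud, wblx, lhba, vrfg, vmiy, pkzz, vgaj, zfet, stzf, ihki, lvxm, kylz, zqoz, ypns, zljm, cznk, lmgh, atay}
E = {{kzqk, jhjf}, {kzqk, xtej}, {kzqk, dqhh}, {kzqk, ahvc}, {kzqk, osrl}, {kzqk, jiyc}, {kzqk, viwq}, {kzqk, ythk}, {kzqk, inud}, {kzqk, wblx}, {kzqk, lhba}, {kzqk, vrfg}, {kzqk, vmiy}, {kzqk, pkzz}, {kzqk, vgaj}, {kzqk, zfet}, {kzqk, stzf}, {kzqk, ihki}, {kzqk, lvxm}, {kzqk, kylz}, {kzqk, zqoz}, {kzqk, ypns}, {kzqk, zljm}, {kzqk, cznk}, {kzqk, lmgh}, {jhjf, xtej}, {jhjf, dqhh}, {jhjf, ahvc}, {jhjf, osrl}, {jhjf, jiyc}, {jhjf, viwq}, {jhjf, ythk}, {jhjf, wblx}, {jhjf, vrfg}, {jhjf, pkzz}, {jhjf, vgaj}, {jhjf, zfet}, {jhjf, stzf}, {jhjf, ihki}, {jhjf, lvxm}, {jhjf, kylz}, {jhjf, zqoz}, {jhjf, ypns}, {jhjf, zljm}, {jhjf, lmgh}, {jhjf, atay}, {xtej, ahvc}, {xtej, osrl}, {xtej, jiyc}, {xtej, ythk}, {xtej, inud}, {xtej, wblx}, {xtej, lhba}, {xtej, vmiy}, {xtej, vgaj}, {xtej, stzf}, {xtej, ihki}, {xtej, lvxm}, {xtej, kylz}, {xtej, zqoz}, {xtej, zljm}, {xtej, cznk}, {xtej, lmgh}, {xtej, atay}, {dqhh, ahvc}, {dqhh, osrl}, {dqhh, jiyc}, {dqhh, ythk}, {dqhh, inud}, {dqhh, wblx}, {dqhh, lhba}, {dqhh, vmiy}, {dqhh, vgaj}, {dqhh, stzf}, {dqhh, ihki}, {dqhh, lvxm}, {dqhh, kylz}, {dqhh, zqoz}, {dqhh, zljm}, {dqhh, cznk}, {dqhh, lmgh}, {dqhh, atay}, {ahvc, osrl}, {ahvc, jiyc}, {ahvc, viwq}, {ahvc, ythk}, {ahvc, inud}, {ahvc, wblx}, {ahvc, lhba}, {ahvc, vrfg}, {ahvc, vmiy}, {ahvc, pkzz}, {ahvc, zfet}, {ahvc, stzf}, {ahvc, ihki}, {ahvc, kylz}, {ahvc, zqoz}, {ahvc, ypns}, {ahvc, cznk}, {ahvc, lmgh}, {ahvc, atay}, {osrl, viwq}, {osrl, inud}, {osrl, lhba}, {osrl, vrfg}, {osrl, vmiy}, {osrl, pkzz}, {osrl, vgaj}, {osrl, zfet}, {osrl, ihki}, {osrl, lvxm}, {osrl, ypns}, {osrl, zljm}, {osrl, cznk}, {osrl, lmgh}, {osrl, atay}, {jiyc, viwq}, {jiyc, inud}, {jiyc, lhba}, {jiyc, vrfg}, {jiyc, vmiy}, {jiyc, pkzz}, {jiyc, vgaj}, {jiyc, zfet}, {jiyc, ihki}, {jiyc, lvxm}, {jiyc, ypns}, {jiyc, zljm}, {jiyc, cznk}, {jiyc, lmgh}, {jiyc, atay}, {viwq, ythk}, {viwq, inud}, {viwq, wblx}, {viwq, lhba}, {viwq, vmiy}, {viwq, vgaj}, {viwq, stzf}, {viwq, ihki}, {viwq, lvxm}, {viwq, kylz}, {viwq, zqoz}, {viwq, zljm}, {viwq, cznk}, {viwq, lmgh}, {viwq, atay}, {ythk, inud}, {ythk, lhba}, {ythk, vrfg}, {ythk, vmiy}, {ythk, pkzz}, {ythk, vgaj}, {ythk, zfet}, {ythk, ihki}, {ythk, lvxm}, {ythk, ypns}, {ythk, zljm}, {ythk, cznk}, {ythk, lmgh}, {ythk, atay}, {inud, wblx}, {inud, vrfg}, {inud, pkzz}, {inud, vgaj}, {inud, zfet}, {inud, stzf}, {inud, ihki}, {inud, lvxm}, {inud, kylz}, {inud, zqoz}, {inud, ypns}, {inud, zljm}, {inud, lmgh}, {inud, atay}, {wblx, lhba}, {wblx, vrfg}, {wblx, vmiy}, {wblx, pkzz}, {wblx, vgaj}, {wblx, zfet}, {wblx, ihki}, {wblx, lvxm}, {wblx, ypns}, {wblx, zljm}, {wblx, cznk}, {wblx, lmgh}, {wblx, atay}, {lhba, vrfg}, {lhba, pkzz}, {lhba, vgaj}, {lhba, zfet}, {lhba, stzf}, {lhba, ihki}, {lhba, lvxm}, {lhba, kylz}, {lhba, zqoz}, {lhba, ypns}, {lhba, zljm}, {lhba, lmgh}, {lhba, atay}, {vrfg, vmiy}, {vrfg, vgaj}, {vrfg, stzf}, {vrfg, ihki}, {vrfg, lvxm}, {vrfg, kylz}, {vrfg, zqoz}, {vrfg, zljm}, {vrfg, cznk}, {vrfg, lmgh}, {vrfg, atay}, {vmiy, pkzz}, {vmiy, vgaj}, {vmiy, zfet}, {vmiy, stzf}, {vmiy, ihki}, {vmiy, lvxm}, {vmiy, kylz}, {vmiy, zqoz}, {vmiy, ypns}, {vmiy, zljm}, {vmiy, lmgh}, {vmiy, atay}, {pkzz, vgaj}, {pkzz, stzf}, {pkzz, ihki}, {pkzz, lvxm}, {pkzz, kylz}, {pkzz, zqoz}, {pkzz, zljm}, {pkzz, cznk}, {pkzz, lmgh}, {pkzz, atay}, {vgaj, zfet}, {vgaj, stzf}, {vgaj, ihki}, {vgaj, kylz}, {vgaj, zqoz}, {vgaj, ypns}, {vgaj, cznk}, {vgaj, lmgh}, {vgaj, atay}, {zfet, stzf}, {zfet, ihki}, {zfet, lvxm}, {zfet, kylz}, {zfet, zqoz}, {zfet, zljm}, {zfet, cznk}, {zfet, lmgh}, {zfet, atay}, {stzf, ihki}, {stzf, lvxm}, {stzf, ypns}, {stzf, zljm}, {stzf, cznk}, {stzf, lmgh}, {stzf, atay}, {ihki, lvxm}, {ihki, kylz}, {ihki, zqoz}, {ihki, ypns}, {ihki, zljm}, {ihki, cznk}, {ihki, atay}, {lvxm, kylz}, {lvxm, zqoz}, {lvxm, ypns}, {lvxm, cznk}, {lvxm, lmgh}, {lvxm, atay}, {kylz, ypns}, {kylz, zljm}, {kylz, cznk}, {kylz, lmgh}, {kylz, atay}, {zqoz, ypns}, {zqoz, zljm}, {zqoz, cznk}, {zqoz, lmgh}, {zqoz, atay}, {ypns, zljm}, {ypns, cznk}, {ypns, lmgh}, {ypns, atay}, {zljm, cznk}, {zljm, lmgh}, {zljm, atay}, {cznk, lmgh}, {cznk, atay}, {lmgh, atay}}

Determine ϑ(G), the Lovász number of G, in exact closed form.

deg(xtej) = 20; N(xtej) = {kzqk, jhjf, ahvc, osrl, jiyc, ythk, inud, wblx, lhba, vmiy, vgaj, stzf, ihki, lvxm, kylz, zqoz, zljm, cznk, lmgh, atay}.
Vertex ihki has 25 neighbors: kzqk, jhjf, xtej, dqhh, ahvc, osrl, jiyc, viwq, ythk, inud, wblx, lhba, vrfg, vmiy, pkzz, vgaj, zfet, stzf, lvxm, kylz, zqoz, ypns, zljm, cznk, atay.
Vertex lmgh has 25 neighbors: kzqk, jhjf, xtej, dqhh, ahvc, osrl, jiyc, viwq, ythk, inud, wblx, lhba, vrfg, vmiy, pkzz, vgaj, zfet, stzf, lvxm, kylz, zqoz, ypns, zljm, cznk, atay.
N(kylz) = {kzqk, jhjf, xtej, dqhh, ahvc, viwq, inud, lhba, vrfg, vmiy, pkzz, vgaj, zfet, ihki, lvxm, ypns, zljm, cznk, lmgh, atay}, |N(kylz)| = 20.
Complete multipartite on [7, 7, 5, 4, 2, 2]: sandwich collapses at ϑ=7.
ϑ(G) ≈ 7.000000000.
α=7, χ(Ḡ)=7; ϑ=7 lies between (collapsed).

7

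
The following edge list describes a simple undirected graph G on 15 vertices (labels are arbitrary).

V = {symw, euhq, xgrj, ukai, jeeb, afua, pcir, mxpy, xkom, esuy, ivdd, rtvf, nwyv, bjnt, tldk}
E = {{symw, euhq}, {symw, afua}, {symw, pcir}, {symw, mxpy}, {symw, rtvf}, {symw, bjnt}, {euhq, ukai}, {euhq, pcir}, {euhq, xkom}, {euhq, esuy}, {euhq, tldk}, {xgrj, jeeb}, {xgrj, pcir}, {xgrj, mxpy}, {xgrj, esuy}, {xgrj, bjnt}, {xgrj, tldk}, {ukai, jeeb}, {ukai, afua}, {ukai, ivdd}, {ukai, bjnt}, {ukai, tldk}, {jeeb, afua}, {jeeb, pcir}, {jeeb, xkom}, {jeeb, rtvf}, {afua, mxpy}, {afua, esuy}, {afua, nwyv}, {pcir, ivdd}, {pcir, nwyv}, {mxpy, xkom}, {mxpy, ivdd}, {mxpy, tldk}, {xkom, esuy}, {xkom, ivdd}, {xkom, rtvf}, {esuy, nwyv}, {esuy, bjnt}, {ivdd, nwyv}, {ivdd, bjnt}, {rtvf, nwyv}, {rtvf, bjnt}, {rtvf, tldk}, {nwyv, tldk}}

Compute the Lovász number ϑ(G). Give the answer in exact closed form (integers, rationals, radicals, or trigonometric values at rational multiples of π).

N(jeeb) = {xgrj, ukai, afua, pcir, xkom, rtvf}, |N(jeeb)| = 6.
N(pcir) = {symw, euhq, xgrj, jeeb, ivdd, nwyv}, |N(pcir)| = 6.
N(tldk) = {euhq, xgrj, ukai, mxpy, rtvf, nwyv}, |N(tldk)| = 6.
deg(afua) = 6; N(afua) = {symw, ukai, jeeb, mxpy, esuy, nwyv}.
deg(v) = 6 for all v (|V|=15); Kneser-type, 2-subsets of [6].
Distinct eigenvalues (to 4 d.p.): [6.0, 1.0, -3.0].
Lovász (edge-transitive): ϑ = −15·(-3)/((6)−(-3)) = 5.
= 5.00000… (decimal).

5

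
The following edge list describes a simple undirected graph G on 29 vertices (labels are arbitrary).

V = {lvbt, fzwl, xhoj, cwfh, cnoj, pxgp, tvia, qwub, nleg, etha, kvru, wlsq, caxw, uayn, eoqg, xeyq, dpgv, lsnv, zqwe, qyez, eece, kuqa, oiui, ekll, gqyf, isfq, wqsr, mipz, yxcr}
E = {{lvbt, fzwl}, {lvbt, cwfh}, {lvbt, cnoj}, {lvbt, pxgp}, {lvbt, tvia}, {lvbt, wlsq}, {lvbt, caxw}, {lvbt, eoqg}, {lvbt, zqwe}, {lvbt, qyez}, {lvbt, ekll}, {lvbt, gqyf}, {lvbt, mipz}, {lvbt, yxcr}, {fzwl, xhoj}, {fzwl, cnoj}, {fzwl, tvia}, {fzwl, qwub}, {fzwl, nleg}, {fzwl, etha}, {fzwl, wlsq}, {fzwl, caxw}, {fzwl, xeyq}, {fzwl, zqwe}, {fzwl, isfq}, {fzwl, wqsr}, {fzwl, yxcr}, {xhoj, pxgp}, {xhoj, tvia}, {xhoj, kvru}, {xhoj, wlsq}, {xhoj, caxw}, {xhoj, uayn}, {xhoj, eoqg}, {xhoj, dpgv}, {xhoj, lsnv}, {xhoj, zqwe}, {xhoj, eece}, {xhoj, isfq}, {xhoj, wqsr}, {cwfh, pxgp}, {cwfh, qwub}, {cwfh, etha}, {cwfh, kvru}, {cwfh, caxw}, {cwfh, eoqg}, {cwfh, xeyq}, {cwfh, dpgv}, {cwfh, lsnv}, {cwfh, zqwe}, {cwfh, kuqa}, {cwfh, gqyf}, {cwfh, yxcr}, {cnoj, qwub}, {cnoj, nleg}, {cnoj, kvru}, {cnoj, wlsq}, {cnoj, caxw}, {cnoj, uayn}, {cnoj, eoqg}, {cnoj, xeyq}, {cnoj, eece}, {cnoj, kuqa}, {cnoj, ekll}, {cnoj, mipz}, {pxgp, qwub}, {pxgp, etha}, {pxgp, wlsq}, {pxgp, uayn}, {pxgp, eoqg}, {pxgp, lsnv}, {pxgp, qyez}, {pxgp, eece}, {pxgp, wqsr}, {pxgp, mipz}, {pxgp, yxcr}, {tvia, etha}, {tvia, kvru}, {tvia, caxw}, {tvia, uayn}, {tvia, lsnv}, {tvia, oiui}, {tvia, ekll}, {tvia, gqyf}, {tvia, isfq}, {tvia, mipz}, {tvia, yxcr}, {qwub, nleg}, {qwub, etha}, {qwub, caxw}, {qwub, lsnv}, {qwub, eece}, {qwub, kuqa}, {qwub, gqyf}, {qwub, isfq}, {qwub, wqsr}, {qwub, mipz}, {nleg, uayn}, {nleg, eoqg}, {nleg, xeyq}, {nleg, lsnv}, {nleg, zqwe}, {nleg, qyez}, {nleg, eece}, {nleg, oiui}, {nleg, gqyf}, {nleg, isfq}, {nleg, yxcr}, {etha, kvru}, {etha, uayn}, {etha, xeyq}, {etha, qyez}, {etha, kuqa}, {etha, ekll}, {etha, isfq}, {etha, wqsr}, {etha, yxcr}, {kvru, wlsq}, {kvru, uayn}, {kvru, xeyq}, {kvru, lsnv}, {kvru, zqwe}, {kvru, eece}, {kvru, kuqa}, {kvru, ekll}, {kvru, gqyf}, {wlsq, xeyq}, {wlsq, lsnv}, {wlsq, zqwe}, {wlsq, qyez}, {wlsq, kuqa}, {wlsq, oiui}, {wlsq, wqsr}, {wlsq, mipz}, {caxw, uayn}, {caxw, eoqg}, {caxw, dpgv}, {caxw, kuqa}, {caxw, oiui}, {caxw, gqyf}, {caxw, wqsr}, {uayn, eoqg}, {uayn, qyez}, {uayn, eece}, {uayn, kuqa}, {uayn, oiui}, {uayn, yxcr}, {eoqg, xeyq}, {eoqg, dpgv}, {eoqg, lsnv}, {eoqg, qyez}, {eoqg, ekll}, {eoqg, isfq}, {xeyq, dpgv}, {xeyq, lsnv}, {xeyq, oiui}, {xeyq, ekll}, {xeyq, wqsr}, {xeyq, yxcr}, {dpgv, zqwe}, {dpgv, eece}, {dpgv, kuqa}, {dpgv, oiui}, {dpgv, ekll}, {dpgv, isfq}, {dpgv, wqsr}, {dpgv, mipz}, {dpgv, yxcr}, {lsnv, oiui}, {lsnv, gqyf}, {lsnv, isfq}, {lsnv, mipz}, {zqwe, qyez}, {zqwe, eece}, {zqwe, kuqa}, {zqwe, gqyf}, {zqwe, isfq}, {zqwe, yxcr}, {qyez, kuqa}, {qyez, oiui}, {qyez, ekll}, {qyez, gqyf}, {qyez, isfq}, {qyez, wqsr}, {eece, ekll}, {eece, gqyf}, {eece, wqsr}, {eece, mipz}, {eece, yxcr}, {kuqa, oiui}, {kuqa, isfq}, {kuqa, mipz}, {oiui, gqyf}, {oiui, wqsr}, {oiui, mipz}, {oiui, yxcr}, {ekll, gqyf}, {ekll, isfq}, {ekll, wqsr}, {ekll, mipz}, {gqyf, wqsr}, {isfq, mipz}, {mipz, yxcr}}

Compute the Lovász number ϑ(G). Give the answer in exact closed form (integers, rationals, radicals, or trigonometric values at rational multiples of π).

deg(kvru) = 14; N(kvru) = {xhoj, cwfh, cnoj, tvia, etha, wlsq, uayn, xeyq, lsnv, zqwe, eece, kuqa, ekll, gqyf}.
deg(nleg) = 14; N(nleg) = {fzwl, cnoj, qwub, uayn, eoqg, xeyq, lsnv, zqwe, qyez, eece, oiui, gqyf, isfq, yxcr}.
deg(isfq) = 14; N(isfq) = {fzwl, xhoj, tvia, qwub, nleg, etha, eoqg, dpgv, lsnv, zqwe, qyez, kuqa, ekll, mipz}.
N(lsnv) = {xhoj, cwfh, pxgp, tvia, qwub, nleg, kvru, wlsq, eoqg, xeyq, oiui, gqyf, isfq, mipz}, |N(lsnv)| = 14.
deg(v) = 14 for all v (|V|=29); SR(29,14,6,7) — a Paley graph.
spec(A) ≈ [14.0, 2.192582, -3.192582] (distinct, 6 d.p.).
With N=29: ϑ(G) = 29·(-(-sqrt(29)/2 - 1/2))/(14−(-sqrt(29)/2 - 1/2)) = sqrt(29).
= 5.3851648… (decimal).

sqrt(29)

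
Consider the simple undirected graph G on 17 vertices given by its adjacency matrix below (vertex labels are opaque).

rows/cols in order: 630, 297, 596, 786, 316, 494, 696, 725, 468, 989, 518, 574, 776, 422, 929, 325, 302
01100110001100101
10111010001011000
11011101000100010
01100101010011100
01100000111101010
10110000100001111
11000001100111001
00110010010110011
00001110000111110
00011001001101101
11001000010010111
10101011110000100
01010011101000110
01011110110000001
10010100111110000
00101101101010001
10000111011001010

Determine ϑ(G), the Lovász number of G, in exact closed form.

N(302) = {630, 494, 696, 725, 989, 518, 422, 325}, |N(302)| = 8.
Vertex 725 has 8 neighbors: 596, 786, 696, 989, 574, 776, 325, 302.
Vertex 786 has 8 neighbors: 297, 596, 494, 725, 989, 776, 422, 929.
deg(494) = 8; N(494) = {630, 596, 786, 468, 422, 929, 325, 302}.
Every vertex has degree 8 (N=17); Paley(17): SR with (k,λ,μ)=(8,3,4).
Distinct eigenvalues (to 5 d.p.): [8.0, 1.56155, -2.56155].
−17·(-sqrt(17)/2 - 1/2) / ((8)−(-sqrt(17)/2 - 1/2)) = sqrt(17) = ϑ(G).
Numerically 4.1231.

sqrt(17)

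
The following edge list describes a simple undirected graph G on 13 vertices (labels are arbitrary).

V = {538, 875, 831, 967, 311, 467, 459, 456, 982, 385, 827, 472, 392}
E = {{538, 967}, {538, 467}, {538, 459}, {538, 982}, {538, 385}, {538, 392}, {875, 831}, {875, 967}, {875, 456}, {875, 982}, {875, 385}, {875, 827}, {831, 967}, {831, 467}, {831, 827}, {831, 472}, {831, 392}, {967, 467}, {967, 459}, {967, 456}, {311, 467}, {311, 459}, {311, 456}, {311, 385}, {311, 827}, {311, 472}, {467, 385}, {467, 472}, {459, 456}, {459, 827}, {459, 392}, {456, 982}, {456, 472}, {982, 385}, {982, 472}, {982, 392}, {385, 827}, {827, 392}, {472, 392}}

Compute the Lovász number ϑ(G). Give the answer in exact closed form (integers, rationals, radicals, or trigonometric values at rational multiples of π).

sqrt(13)

Vertex 831 has 6 neighbors: 875, 967, 467, 827, 472, 392.
N(467) = {538, 831, 967, 311, 385, 472}, |N(467)| = 6.
N(875) = {831, 967, 456, 982, 385, 827}, |N(875)| = 6.
deg(472) = 6; N(472) = {831, 311, 467, 456, 982, 392}.
G on 13 vertices is 6-regular; Paley(13): SR with (k,λ,μ)=(6,2,3).
spec(A) ≈ [6.0, 1.30278, -2.30278] (distinct, 5 d.p.).
Lovász (edge-transitive): ϑ = −13·(-sqrt(13)/2 - 1/2)/((6)−(-sqrt(13)/2 - 1/2)) = sqrt(13).
Numerically 3.6055513.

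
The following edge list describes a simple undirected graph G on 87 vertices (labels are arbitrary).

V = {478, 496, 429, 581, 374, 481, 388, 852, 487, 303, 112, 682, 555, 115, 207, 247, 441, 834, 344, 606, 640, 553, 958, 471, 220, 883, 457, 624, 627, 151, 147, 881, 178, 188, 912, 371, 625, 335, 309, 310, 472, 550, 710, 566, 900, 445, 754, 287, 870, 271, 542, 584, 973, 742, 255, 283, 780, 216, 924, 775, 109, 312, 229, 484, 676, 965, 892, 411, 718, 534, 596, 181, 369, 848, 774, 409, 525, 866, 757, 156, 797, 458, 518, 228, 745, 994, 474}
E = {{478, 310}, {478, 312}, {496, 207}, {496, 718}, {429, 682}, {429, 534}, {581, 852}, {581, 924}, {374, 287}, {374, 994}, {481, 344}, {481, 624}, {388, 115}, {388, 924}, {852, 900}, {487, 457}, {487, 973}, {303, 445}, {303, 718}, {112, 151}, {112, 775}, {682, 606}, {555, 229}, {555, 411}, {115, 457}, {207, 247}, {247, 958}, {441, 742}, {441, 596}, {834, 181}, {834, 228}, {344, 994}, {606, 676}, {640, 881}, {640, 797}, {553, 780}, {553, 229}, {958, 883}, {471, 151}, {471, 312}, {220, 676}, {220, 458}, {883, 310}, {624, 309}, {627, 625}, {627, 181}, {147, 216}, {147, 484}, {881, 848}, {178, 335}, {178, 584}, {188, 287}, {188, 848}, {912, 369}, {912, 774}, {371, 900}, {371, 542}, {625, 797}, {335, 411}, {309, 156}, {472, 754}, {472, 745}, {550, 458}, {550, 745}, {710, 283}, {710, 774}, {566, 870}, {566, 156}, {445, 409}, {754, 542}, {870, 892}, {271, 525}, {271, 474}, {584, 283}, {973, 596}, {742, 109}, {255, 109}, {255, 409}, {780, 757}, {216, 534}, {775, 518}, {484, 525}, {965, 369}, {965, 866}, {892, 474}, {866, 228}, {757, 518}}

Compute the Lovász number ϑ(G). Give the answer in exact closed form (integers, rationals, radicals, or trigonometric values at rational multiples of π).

Vertex 742 has 2 neighbors: 441, 109.
N(458) = {220, 550}, |N(458)| = 2.
deg(484) = 2; N(484) = {147, 525}.
Vertex 870 has 2 neighbors: 566, 892.
Every vertex has degree 2 (N=87); connected 2-regular on 87 ⇒ C_{87}.
spec(A) ≈ [2.0, 1.994786, 1.979173, 1.953241, 1.917126, 1.871016, 1.815151, 1.749823, 1.675372, 1.592186, 1.5007, 1.401389, 1.294773, 1.181406, 1.061879, 0.936817, 0.80687, 0.672717, 0.535057, 0.394607, 0.252099, 0.108278, -0.036108, -0.180306, -0.323564, -0.465135, -0.604281, -0.740276, -0.872412, -1.0, -1.122374, -1.238897, -1.34896, -1.451991, -1.547452, -1.634845, -1.713714, -1.78365, -1.844286, -1.895306, -1.936446, -1.96749, -1.988276, -1.998696] (distinct, 6 d.p.).
Lovász (edge-transitive): ϑ = −87·(-2*cos(pi/87))/((2)−(-2*cos(pi/87))) = 87*cos(pi/87)/(cos(pi/87) + 1).
ϑ(G) ≈ 43.485816452.
Check 43 ≤ 87*cos(pi/87)/(cos(pi/87) + 1) ≤ 44: both strict.

87*cos(pi/87)/(cos(pi/87) + 1)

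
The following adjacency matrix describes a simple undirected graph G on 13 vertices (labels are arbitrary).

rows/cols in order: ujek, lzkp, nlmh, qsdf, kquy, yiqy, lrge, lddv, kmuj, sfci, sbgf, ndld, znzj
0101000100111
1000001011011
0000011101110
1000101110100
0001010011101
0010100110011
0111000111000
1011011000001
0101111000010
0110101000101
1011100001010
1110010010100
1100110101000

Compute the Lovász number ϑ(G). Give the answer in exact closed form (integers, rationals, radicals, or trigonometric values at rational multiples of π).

sqrt(13)

deg(ndld) = 6; N(ndld) = {ujek, lzkp, nlmh, yiqy, kmuj, sbgf}.
N(znzj) = {ujek, lzkp, kquy, yiqy, lddv, sfci}, |N(znzj)| = 6.
N(lzkp) = {ujek, lrge, kmuj, sfci, ndld, znzj}, |N(lzkp)| = 6.
N(nlmh) = {yiqy, lrge, lddv, sfci, sbgf, ndld}, |N(nlmh)| = 6.
G on 13 vertices is 6-regular; Paley(13): SR with (k,λ,μ)=(6,2,3).
The 3 distinct eigenvalues: [6.0, 1.30278, -2.30278].
Lovász: ϑ = −13(-sqrt(13)/2 - 1/2)/(6+-(-sqrt(13)/2 - 1/2)) = sqrt(13).
Numerically 3.605551275.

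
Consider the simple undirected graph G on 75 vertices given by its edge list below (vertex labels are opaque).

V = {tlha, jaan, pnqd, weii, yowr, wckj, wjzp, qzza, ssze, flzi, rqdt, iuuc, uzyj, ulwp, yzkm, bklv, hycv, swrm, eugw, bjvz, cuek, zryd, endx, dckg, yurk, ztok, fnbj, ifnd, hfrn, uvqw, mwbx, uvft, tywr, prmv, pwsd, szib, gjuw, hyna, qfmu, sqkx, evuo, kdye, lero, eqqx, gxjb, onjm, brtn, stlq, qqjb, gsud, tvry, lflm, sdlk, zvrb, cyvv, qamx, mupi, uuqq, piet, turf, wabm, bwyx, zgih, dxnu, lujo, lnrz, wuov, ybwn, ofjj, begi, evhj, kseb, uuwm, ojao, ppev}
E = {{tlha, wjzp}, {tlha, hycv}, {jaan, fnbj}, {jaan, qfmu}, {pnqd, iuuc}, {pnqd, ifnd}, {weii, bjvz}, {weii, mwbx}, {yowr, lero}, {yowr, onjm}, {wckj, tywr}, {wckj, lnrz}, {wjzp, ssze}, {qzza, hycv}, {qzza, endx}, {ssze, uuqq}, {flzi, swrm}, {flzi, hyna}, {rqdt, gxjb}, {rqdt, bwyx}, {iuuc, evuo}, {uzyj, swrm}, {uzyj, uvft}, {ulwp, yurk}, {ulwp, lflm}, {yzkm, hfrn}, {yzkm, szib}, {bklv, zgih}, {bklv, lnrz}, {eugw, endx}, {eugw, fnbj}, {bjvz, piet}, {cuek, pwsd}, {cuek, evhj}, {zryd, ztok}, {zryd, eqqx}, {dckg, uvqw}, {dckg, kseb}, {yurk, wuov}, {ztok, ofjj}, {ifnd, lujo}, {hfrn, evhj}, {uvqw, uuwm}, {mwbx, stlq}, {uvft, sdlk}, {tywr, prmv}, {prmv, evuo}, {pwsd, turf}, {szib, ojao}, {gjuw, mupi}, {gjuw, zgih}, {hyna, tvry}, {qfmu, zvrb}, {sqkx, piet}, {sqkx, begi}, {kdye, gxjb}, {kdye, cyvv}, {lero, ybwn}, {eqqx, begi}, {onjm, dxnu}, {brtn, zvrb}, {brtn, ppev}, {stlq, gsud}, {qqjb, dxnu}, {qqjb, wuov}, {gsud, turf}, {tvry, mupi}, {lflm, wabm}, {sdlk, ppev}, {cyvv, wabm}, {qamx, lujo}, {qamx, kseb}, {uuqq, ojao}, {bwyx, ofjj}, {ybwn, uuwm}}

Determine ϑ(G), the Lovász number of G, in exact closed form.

N(bjvz) = {weii, piet}, |N(bjvz)| = 2.
Vertex cyvv has 2 neighbors: kdye, wabm.
Vertex mupi has 2 neighbors: gjuw, tvry.
deg(evhj) = 2; N(evhj) = {cuek, hfrn}.
2-regular, N=75; the odd cycle C_{75}.
Distinct eigenvalues (to 4 d.p.): [2.0, 1.993, 1.972, 1.9372, 1.8888, 1.8271, 1.7526, 1.6658, 1.5674, 1.4579, 1.3383, 1.2092, 1.0717, 0.9266, 0.775, 0.618, 0.4567, 0.2922, 0.1256, -0.0419, -0.2091, -0.3748, -0.5378, -0.6971, -0.8516, -1.0, -1.1414, -1.2748, -1.3993, -1.514, -1.618, -1.7107, -1.7914, -1.8596, -1.9146, -1.9563, -1.9842, -1.9982].
Lovász (edge-transitive): ϑ = −75·(-2*cos(pi/75))/((2)−(-2*cos(pi/75))) = 75*cos(pi/75)/(cos(pi/75) + 1).
ϑ(G) ≈ 37.4835458.
α=37, χ(Ḡ)=38; ϑ=75*cos(pi/75)/(cos(pi/75) + 1) lies between (both strict).

75*cos(pi/75)/(cos(pi/75) + 1)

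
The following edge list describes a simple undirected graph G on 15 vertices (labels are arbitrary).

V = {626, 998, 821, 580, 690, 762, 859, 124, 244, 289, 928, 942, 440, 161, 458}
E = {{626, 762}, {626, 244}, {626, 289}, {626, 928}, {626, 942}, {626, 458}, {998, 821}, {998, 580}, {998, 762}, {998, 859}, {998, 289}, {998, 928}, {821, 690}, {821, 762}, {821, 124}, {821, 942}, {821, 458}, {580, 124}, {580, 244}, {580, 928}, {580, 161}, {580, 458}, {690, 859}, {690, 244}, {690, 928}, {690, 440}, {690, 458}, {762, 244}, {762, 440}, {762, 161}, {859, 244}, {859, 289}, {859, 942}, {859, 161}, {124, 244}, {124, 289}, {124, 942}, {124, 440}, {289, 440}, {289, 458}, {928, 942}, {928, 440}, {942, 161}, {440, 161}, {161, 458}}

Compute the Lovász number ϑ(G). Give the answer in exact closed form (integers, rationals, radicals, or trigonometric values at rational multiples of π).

5

deg(690) = 6; N(690) = {821, 859, 244, 928, 440, 458}.
N(289) = {626, 998, 859, 124, 440, 458}, |N(289)| = 6.
Vertex 821 has 6 neighbors: 998, 690, 762, 124, 942, 458.
N(626) = {762, 244, 289, 928, 942, 458}, |N(626)| = 6.
Regular of degree 6 on 15 vertices: Kneser-type, 2-subsets of [6].
Distinct eigenvalues (to 4 d.p.): [6.0, 1.0, -3.0].
ϑ = −N·λ_min/(λ_max−λ_min) = −15·(-3)/(6−(-3)) = 5.
= 5.0000… (decimal).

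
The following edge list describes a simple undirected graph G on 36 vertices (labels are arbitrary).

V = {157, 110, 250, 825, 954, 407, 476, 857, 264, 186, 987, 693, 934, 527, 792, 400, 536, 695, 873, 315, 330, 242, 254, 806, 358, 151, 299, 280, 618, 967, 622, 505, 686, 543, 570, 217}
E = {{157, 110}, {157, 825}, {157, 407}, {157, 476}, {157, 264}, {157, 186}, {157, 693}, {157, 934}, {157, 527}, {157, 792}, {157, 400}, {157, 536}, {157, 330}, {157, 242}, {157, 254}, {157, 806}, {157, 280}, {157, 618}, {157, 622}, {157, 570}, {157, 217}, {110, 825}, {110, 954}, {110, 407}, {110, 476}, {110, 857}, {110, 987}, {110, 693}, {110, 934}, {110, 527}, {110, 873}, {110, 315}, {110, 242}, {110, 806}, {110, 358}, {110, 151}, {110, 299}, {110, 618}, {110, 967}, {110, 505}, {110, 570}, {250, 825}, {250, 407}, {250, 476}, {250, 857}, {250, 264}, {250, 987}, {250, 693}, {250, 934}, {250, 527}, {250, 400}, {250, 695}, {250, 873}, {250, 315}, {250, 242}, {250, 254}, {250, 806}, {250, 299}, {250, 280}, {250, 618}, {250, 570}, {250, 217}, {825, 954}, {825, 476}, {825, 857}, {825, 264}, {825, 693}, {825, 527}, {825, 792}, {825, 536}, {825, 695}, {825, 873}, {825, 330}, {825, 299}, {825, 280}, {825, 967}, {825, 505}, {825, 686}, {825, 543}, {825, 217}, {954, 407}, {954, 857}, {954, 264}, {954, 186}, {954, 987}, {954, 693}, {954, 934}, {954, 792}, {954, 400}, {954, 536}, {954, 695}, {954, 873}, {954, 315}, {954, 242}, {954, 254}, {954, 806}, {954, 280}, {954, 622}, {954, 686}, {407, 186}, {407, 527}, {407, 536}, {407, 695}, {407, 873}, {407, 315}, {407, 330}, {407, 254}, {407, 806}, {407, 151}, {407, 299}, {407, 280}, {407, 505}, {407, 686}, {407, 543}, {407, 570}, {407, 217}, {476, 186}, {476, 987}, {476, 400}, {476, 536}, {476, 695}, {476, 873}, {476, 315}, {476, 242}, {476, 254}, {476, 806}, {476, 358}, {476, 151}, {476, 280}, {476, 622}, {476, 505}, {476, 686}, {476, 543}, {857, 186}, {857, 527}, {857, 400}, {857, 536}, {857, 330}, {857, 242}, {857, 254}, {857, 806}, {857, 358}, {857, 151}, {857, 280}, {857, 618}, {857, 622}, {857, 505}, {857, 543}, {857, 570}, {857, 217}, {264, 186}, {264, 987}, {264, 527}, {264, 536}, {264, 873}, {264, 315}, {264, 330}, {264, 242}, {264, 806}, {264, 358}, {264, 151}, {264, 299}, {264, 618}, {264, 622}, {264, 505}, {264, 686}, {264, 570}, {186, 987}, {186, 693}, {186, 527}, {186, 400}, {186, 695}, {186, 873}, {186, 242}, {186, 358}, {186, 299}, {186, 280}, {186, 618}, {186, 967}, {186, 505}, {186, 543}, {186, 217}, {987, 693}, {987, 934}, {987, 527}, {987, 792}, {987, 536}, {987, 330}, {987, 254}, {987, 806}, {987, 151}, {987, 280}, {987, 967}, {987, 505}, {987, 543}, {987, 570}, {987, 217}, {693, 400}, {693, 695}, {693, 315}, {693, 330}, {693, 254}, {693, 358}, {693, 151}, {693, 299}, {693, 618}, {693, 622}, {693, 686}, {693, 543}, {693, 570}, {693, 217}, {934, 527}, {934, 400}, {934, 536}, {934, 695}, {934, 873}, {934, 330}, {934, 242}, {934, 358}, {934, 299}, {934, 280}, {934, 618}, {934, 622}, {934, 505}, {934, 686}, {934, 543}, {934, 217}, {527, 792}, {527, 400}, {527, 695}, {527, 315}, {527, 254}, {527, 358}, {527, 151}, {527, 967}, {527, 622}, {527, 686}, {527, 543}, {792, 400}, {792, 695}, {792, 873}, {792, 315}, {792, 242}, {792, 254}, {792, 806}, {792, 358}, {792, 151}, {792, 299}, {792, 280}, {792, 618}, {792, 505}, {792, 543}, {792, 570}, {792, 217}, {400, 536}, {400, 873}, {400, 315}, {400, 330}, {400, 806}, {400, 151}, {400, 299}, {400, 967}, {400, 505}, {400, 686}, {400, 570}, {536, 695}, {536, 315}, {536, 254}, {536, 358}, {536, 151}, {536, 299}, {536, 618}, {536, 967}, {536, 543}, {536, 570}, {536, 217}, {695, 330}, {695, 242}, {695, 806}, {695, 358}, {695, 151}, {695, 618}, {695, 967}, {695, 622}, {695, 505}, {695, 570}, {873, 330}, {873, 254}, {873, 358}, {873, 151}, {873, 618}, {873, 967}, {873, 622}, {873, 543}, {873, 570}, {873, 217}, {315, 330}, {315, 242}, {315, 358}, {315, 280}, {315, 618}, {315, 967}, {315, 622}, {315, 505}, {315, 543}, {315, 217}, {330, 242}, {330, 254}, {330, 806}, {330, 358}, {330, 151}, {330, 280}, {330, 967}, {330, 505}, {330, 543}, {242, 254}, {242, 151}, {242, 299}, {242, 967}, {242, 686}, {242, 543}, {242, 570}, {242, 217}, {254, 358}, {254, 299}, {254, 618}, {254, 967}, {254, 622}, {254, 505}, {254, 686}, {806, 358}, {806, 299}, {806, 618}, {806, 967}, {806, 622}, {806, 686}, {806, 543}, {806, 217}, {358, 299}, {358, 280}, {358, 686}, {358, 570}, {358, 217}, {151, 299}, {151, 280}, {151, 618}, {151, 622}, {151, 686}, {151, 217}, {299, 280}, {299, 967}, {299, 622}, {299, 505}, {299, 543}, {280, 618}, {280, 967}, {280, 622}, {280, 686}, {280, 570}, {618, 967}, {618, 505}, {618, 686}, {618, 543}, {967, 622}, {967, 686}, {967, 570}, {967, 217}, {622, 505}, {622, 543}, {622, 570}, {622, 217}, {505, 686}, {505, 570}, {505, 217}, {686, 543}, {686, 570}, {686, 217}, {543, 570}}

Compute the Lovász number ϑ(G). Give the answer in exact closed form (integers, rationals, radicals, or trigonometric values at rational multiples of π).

8

deg(299) = 21; N(299) = {110, 250, 825, 407, 264, 186, 693, 934, 792, 400, 536, 242, 254, 806, 358, 151, 280, 967, 622, 505, 543}.
deg(806) = 21; N(806) = {157, 110, 250, 954, 407, 476, 857, 264, 987, 792, 400, 695, 330, 358, 299, 618, 967, 622, 686, 543, 217}.
Vertex 686 has 21 neighbors: 825, 954, 407, 476, 264, 693, 934, 527, 400, 242, 254, 806, 358, 151, 280, 618, 967, 505, 543, 570, 217.
N(934) = {157, 110, 250, 954, 987, 527, 400, 536, 695, 873, 330, 242, 358, 299, 280, 618, 622, 505, 686, 543, 217}, |N(934)| = 21.
deg(v) = 21 for all v (|V|=36); Kneser K(9,2) on C(9,2)=36 vertices.
spec(A) ≈ [21.0, 1.0, -6.0] (distinct, 5 d.p.).
Lovász (edge-transitive): ϑ = −36·(-6)/((21)−(-6)) = 8.
≈ 8.000000000 (to 9 d.p.).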